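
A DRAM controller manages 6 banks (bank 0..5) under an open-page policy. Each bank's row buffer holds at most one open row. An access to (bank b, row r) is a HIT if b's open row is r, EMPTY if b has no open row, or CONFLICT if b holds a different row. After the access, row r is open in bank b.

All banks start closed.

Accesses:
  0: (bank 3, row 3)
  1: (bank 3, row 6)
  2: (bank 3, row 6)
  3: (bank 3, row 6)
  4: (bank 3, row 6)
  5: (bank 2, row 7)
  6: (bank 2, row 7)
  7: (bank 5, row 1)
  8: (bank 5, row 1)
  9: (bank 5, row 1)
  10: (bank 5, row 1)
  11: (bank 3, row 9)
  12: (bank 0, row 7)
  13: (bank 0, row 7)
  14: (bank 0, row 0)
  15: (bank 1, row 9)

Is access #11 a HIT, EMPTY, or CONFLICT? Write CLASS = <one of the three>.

0: bank 3 row 3 — prev None → EMPTY
1: bank 3 row 6 — prev 3 → CONFLICT
2: bank 3 row 6 — prev 6 → HIT
3: bank 3 row 6 — prev 6 → HIT
4: bank 3 row 6 — prev 6 → HIT
5: bank 2 row 7 — prev None → EMPTY
6: bank 2 row 7 — prev 7 → HIT
7: bank 5 row 1 — prev None → EMPTY
8: bank 5 row 1 — prev 1 → HIT
9: bank 5 row 1 — prev 1 → HIT
10: bank 5 row 1 — prev 1 → HIT
11: bank 3 row 9 — prev 6 → CONFLICT
12: bank 0 row 7 — prev None → EMPTY
13: bank 0 row 7 — prev 7 → HIT
14: bank 0 row 0 — prev 7 → CONFLICT
15: bank 1 row 9 — prev None → EMPTY

CLASS = CONFLICT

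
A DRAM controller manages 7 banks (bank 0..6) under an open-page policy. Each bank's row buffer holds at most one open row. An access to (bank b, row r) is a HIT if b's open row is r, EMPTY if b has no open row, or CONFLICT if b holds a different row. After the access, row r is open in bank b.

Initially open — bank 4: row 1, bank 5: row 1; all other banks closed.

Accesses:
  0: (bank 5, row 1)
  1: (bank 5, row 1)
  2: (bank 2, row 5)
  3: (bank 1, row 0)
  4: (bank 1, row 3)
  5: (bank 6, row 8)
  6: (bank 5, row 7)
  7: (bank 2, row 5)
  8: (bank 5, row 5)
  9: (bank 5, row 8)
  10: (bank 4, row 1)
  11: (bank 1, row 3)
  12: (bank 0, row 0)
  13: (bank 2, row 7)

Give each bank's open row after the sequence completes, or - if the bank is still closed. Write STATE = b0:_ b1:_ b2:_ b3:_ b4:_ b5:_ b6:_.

step 0: bank5 1->1 [HIT]
step 1: bank5 1->1 [HIT]
step 2: bank2 None->5 [EMPTY]
step 3: bank1 None->0 [EMPTY]
step 4: bank1 0->3 [CONFLICT]
step 5: bank6 None->8 [EMPTY]
step 6: bank5 1->7 [CONFLICT]
step 7: bank2 5->5 [HIT]
step 8: bank5 7->5 [CONFLICT]
step 9: bank5 5->8 [CONFLICT]
step 10: bank4 1->1 [HIT]
step 11: bank1 3->3 [HIT]
step 12: bank0 None->0 [EMPTY]
step 13: bank2 5->7 [CONFLICT]

STATE = b0:0 b1:3 b2:7 b3:- b4:1 b5:8 b6:8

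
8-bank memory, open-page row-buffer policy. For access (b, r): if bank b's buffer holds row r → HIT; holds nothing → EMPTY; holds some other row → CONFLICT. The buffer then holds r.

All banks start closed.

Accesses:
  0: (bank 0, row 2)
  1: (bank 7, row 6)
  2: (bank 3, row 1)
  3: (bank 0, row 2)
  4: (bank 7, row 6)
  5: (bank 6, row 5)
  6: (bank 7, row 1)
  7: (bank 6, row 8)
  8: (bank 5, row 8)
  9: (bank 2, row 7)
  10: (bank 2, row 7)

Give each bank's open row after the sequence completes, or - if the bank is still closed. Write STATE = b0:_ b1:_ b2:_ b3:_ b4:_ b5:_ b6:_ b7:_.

step 0: bank0 None->2 [EMPTY]
step 1: bank7 None->6 [EMPTY]
step 2: bank3 None->1 [EMPTY]
step 3: bank0 2->2 [HIT]
step 4: bank7 6->6 [HIT]
step 5: bank6 None->5 [EMPTY]
step 6: bank7 6->1 [CONFLICT]
step 7: bank6 5->8 [CONFLICT]
step 8: bank5 None->8 [EMPTY]
step 9: bank2 None->7 [EMPTY]
step 10: bank2 7->7 [HIT]

STATE = b0:2 b1:- b2:7 b3:1 b4:- b5:8 b6:8 b7:1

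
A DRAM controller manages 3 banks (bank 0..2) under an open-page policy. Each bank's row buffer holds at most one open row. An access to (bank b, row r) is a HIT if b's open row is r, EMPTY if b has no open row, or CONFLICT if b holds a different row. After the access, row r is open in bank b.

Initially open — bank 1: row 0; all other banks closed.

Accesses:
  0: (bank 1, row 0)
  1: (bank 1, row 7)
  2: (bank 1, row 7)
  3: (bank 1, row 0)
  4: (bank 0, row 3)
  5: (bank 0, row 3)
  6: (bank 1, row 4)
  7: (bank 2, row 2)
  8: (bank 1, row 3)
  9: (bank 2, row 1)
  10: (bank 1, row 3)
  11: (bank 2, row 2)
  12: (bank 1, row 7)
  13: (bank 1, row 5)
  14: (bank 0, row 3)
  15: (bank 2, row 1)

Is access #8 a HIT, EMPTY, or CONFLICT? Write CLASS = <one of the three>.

CLASS = CONFLICT

step 0: bank1 0->0 [HIT]
step 1: bank1 0->7 [CONFLICT]
step 2: bank1 7->7 [HIT]
step 3: bank1 7->0 [CONFLICT]
step 4: bank0 None->3 [EMPTY]
step 5: bank0 3->3 [HIT]
step 6: bank1 0->4 [CONFLICT]
step 7: bank2 None->2 [EMPTY]
step 8: bank1 4->3 [CONFLICT]
step 9: bank2 2->1 [CONFLICT]
step 10: bank1 3->3 [HIT]
step 11: bank2 1->2 [CONFLICT]
step 12: bank1 3->7 [CONFLICT]
step 13: bank1 7->5 [CONFLICT]
step 14: bank0 3->3 [HIT]
step 15: bank2 2->1 [CONFLICT]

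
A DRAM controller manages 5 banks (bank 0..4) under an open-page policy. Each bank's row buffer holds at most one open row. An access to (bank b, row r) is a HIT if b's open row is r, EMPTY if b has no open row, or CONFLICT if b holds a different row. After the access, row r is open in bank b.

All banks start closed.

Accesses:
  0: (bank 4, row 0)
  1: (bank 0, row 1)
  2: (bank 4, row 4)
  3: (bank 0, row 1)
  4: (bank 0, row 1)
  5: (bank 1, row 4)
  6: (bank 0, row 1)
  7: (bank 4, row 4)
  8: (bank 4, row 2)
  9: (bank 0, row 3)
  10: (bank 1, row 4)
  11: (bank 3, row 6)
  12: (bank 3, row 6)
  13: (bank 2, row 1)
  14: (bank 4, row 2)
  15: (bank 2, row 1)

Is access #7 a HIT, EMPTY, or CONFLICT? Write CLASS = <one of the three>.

step 0: bank4 None->0 [EMPTY]
step 1: bank0 None->1 [EMPTY]
step 2: bank4 0->4 [CONFLICT]
step 3: bank0 1->1 [HIT]
step 4: bank0 1->1 [HIT]
step 5: bank1 None->4 [EMPTY]
step 6: bank0 1->1 [HIT]
step 7: bank4 4->4 [HIT]
step 8: bank4 4->2 [CONFLICT]
step 9: bank0 1->3 [CONFLICT]
step 10: bank1 4->4 [HIT]
step 11: bank3 None->6 [EMPTY]
step 12: bank3 6->6 [HIT]
step 13: bank2 None->1 [EMPTY]
step 14: bank4 2->2 [HIT]
step 15: bank2 1->1 [HIT]

CLASS = HIT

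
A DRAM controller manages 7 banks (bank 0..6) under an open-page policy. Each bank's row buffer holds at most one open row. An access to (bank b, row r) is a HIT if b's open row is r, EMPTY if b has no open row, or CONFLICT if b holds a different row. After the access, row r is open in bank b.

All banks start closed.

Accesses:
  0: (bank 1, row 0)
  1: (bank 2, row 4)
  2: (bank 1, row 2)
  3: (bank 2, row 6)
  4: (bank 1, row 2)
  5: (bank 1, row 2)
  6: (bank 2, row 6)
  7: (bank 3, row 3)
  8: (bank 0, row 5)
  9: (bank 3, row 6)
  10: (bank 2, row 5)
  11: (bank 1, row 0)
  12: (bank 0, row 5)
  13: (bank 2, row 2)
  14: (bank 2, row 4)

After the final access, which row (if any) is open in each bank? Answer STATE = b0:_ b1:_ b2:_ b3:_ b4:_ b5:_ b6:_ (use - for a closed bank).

0: bank 1 row 0 — prev None → EMPTY
1: bank 2 row 4 — prev None → EMPTY
2: bank 1 row 2 — prev 0 → CONFLICT
3: bank 2 row 6 — prev 4 → CONFLICT
4: bank 1 row 2 — prev 2 → HIT
5: bank 1 row 2 — prev 2 → HIT
6: bank 2 row 6 — prev 6 → HIT
7: bank 3 row 3 — prev None → EMPTY
8: bank 0 row 5 — prev None → EMPTY
9: bank 3 row 6 — prev 3 → CONFLICT
10: bank 2 row 5 — prev 6 → CONFLICT
11: bank 1 row 0 — prev 2 → CONFLICT
12: bank 0 row 5 — prev 5 → HIT
13: bank 2 row 2 — prev 5 → CONFLICT
14: bank 2 row 4 — prev 2 → CONFLICT

STATE = b0:5 b1:0 b2:4 b3:6 b4:- b5:- b6:-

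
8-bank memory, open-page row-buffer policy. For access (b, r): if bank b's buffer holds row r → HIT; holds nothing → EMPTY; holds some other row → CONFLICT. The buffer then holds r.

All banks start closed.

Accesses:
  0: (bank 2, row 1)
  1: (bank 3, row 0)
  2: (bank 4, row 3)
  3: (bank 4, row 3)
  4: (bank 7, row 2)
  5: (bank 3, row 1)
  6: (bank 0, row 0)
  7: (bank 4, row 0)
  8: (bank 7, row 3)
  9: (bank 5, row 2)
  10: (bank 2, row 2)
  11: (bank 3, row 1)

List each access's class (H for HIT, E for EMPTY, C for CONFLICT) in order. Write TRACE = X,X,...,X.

TRACE = E,E,E,H,E,C,E,C,C,E,C,H

step 0: bank2 None->1 [EMPTY]
step 1: bank3 None->0 [EMPTY]
step 2: bank4 None->3 [EMPTY]
step 3: bank4 3->3 [HIT]
step 4: bank7 None->2 [EMPTY]
step 5: bank3 0->1 [CONFLICT]
step 6: bank0 None->0 [EMPTY]
step 7: bank4 3->0 [CONFLICT]
step 8: bank7 2->3 [CONFLICT]
step 9: bank5 None->2 [EMPTY]
step 10: bank2 1->2 [CONFLICT]
step 11: bank3 1->1 [HIT]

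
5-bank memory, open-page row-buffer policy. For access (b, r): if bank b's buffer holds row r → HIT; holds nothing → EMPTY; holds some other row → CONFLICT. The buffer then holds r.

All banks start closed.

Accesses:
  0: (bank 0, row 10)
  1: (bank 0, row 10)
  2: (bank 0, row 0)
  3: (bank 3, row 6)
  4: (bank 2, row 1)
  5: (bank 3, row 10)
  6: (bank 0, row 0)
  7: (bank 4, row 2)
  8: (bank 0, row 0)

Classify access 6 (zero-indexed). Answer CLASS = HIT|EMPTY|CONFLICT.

  [0] b0 r10: no row ⇒ E
  [1] b0 r10: had r10 ⇒ H
  [2] b0 r0: had r10 ⇒ C
  [3] b3 r6: no row ⇒ E
  [4] b2 r1: no row ⇒ E
  [5] b3 r10: had r6 ⇒ C
  [6] b0 r0: had r0 ⇒ H
  [7] b4 r2: no row ⇒ E
  [8] b0 r0: had r0 ⇒ H

CLASS = HIT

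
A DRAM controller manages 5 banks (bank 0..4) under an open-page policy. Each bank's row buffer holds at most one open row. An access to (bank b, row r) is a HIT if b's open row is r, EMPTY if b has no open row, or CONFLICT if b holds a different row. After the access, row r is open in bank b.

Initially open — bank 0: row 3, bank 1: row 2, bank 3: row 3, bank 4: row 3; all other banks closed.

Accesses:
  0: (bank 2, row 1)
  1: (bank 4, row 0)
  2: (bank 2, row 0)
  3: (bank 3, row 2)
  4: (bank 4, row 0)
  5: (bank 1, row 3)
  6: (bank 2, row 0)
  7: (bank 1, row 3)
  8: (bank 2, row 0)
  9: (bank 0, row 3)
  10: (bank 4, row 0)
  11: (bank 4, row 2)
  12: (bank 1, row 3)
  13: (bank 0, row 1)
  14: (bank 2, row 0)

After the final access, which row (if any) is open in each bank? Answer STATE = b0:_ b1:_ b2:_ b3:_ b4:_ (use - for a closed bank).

STATE = b0:1 b1:3 b2:0 b3:2 b4:2

0: bank 2 row 1 — prev None → EMPTY
1: bank 4 row 0 — prev 3 → CONFLICT
2: bank 2 row 0 — prev 1 → CONFLICT
3: bank 3 row 2 — prev 3 → CONFLICT
4: bank 4 row 0 — prev 0 → HIT
5: bank 1 row 3 — prev 2 → CONFLICT
6: bank 2 row 0 — prev 0 → HIT
7: bank 1 row 3 — prev 3 → HIT
8: bank 2 row 0 — prev 0 → HIT
9: bank 0 row 3 — prev 3 → HIT
10: bank 4 row 0 — prev 0 → HIT
11: bank 4 row 2 — prev 0 → CONFLICT
12: bank 1 row 3 — prev 3 → HIT
13: bank 0 row 1 — prev 3 → CONFLICT
14: bank 2 row 0 — prev 0 → HIT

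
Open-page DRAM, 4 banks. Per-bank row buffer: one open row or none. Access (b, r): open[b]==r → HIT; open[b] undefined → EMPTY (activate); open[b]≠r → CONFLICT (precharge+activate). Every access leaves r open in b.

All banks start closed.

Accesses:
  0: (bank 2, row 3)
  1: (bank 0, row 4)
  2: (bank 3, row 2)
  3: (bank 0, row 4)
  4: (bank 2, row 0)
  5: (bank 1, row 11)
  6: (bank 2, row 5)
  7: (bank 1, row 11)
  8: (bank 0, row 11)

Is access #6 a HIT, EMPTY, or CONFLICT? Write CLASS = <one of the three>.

0: bank 2 row 3 — prev None → EMPTY
1: bank 0 row 4 — prev None → EMPTY
2: bank 3 row 2 — prev None → EMPTY
3: bank 0 row 4 — prev 4 → HIT
4: bank 2 row 0 — prev 3 → CONFLICT
5: bank 1 row 11 — prev None → EMPTY
6: bank 2 row 5 — prev 0 → CONFLICT
7: bank 1 row 11 — prev 11 → HIT
8: bank 0 row 11 — prev 4 → CONFLICT

CLASS = CONFLICT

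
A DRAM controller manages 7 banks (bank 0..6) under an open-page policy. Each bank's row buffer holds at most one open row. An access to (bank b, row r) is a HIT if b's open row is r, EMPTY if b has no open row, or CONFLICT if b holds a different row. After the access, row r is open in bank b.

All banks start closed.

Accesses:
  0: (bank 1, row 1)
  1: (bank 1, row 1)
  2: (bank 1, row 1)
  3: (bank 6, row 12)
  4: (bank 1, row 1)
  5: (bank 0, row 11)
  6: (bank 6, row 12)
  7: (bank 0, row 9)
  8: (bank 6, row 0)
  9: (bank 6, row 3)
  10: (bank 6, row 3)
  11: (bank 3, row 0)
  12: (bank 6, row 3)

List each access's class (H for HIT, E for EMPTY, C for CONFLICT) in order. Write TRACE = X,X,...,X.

#0 (1,1) E
#1 (1,1) H  (was 1)
#2 (1,1) H  (was 1)
#3 (6,12) E
#4 (1,1) H  (was 1)
#5 (0,11) E
#6 (6,12) H  (was 12)
#7 (0,9) C  (was 11)
#8 (6,0) C  (was 12)
#9 (6,3) C  (was 0)
#10 (6,3) H  (was 3)
#11 (3,0) E
#12 (6,3) H  (was 3)

TRACE = E,H,H,E,H,E,H,C,C,C,H,E,H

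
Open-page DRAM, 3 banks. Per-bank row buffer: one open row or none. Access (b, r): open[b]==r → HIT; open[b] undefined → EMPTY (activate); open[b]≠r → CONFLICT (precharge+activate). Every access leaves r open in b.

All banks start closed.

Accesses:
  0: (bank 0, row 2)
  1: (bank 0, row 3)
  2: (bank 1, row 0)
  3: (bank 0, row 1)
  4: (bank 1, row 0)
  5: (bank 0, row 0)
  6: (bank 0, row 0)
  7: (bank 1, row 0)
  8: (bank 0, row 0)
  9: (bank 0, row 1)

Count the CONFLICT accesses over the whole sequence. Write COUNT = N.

COUNT = 4

#0 (0,2) E
#1 (0,3) C  (was 2)
#2 (1,0) E
#3 (0,1) C  (was 3)
#4 (1,0) H  (was 0)
#5 (0,0) C  (was 1)
#6 (0,0) H  (was 0)
#7 (1,0) H  (was 0)
#8 (0,0) H  (was 0)
#9 (0,1) C  (was 0)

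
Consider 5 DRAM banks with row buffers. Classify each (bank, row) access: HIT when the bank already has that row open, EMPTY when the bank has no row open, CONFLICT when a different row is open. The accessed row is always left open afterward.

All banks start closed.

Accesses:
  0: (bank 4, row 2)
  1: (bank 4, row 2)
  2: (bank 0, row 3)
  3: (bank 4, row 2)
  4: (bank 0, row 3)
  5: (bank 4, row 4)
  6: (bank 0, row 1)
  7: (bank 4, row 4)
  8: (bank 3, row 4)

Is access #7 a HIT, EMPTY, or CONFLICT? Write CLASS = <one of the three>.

CLASS = HIT

step 0: bank4 None->2 [EMPTY]
step 1: bank4 2->2 [HIT]
step 2: bank0 None->3 [EMPTY]
step 3: bank4 2->2 [HIT]
step 4: bank0 3->3 [HIT]
step 5: bank4 2->4 [CONFLICT]
step 6: bank0 3->1 [CONFLICT]
step 7: bank4 4->4 [HIT]
step 8: bank3 None->4 [EMPTY]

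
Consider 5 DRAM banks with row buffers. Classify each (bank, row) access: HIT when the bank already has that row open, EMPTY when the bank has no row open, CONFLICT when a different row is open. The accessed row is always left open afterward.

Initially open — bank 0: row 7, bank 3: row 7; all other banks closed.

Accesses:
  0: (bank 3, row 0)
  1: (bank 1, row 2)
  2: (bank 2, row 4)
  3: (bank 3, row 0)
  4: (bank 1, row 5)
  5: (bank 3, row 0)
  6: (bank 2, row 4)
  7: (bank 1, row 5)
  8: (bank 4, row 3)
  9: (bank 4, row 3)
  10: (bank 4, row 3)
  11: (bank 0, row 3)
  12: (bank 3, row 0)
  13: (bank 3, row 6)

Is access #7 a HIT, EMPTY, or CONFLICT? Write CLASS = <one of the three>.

step 0: bank3 7->0 [CONFLICT]
step 1: bank1 None->2 [EMPTY]
step 2: bank2 None->4 [EMPTY]
step 3: bank3 0->0 [HIT]
step 4: bank1 2->5 [CONFLICT]
step 5: bank3 0->0 [HIT]
step 6: bank2 4->4 [HIT]
step 7: bank1 5->5 [HIT]
step 8: bank4 None->3 [EMPTY]
step 9: bank4 3->3 [HIT]
step 10: bank4 3->3 [HIT]
step 11: bank0 7->3 [CONFLICT]
step 12: bank3 0->0 [HIT]
step 13: bank3 0->6 [CONFLICT]

CLASS = HIT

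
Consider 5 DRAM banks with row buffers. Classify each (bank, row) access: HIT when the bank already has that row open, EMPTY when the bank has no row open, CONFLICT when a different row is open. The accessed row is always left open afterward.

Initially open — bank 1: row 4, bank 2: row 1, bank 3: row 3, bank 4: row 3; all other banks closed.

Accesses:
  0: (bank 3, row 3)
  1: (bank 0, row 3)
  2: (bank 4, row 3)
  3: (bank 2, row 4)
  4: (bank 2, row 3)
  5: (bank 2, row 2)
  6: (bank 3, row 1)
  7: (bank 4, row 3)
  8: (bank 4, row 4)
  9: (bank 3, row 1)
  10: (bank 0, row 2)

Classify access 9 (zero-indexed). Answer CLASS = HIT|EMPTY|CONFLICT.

CLASS = HIT

step 0: bank3 3->3 [HIT]
step 1: bank0 None->3 [EMPTY]
step 2: bank4 3->3 [HIT]
step 3: bank2 1->4 [CONFLICT]
step 4: bank2 4->3 [CONFLICT]
step 5: bank2 3->2 [CONFLICT]
step 6: bank3 3->1 [CONFLICT]
step 7: bank4 3->3 [HIT]
step 8: bank4 3->4 [CONFLICT]
step 9: bank3 1->1 [HIT]
step 10: bank0 3->2 [CONFLICT]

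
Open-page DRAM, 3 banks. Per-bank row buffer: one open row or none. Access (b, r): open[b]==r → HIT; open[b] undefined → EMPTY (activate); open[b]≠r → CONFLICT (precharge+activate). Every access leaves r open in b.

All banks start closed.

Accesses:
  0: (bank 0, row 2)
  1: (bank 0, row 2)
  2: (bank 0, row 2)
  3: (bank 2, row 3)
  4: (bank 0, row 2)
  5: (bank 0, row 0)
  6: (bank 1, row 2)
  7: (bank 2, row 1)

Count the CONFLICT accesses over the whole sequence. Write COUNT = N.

step 0: bank0 None->2 [EMPTY]
step 1: bank0 2->2 [HIT]
step 2: bank0 2->2 [HIT]
step 3: bank2 None->3 [EMPTY]
step 4: bank0 2->2 [HIT]
step 5: bank0 2->0 [CONFLICT]
step 6: bank1 None->2 [EMPTY]
step 7: bank2 3->1 [CONFLICT]

COUNT = 2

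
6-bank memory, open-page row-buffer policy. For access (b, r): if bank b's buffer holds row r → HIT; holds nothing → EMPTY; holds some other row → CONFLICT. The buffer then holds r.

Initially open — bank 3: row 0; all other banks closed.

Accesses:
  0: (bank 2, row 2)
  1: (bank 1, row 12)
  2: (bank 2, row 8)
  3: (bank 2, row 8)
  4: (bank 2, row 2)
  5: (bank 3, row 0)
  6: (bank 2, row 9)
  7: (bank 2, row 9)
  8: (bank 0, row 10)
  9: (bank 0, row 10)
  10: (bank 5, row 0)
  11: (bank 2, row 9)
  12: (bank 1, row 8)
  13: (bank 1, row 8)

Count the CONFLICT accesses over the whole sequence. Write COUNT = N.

#0 (2,2) E
#1 (1,12) E
#2 (2,8) C  (was 2)
#3 (2,8) H  (was 8)
#4 (2,2) C  (was 8)
#5 (3,0) H  (was 0)
#6 (2,9) C  (was 2)
#7 (2,9) H  (was 9)
#8 (0,10) E
#9 (0,10) H  (was 10)
#10 (5,0) E
#11 (2,9) H  (was 9)
#12 (1,8) C  (was 12)
#13 (1,8) H  (was 8)

COUNT = 4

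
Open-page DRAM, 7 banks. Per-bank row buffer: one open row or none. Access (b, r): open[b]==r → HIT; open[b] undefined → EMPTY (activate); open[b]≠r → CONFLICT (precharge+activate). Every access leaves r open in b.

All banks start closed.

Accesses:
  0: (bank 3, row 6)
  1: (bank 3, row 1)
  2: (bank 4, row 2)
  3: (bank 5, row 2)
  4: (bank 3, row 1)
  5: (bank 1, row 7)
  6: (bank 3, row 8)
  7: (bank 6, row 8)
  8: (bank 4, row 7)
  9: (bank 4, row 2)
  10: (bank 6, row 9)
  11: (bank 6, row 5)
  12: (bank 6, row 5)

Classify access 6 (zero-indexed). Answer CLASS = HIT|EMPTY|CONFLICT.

  [0] b3 r6: no row ⇒ E
  [1] b3 r1: had r6 ⇒ C
  [2] b4 r2: no row ⇒ E
  [3] b5 r2: no row ⇒ E
  [4] b3 r1: had r1 ⇒ H
  [5] b1 r7: no row ⇒ E
  [6] b3 r8: had r1 ⇒ C
  [7] b6 r8: no row ⇒ E
  [8] b4 r7: had r2 ⇒ C
  [9] b4 r2: had r7 ⇒ C
  [10] b6 r9: had r8 ⇒ C
  [11] b6 r5: had r9 ⇒ C
  [12] b6 r5: had r5 ⇒ H

CLASS = CONFLICT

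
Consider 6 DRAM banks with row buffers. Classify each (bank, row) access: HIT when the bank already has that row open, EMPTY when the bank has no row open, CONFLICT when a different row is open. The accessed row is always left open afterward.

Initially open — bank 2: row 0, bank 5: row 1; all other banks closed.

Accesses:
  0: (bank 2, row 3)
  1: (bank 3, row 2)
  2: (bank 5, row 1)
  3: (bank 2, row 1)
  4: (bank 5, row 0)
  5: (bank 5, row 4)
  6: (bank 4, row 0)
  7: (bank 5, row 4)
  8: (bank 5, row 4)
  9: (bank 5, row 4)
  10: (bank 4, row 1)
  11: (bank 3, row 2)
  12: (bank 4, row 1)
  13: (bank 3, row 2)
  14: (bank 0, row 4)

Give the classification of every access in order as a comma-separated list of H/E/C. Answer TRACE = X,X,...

step 0: bank2 0->3 [CONFLICT]
step 1: bank3 None->2 [EMPTY]
step 2: bank5 1->1 [HIT]
step 3: bank2 3->1 [CONFLICT]
step 4: bank5 1->0 [CONFLICT]
step 5: bank5 0->4 [CONFLICT]
step 6: bank4 None->0 [EMPTY]
step 7: bank5 4->4 [HIT]
step 8: bank5 4->4 [HIT]
step 9: bank5 4->4 [HIT]
step 10: bank4 0->1 [CONFLICT]
step 11: bank3 2->2 [HIT]
step 12: bank4 1->1 [HIT]
step 13: bank3 2->2 [HIT]
step 14: bank0 None->4 [EMPTY]

TRACE = C,E,H,C,C,C,E,H,H,H,C,H,H,H,E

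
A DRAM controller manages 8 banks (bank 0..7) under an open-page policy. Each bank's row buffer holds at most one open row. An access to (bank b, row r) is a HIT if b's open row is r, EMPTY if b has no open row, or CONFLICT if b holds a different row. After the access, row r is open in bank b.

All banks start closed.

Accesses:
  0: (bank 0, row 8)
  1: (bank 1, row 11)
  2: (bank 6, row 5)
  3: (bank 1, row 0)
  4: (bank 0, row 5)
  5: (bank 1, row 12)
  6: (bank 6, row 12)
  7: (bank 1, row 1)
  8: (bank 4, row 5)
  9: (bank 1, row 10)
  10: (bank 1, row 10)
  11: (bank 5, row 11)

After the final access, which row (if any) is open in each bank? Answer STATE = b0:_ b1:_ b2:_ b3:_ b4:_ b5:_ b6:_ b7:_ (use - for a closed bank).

0: bank 0 row 8 — prev None → EMPTY
1: bank 1 row 11 — prev None → EMPTY
2: bank 6 row 5 — prev None → EMPTY
3: bank 1 row 0 — prev 11 → CONFLICT
4: bank 0 row 5 — prev 8 → CONFLICT
5: bank 1 row 12 — prev 0 → CONFLICT
6: bank 6 row 12 — prev 5 → CONFLICT
7: bank 1 row 1 — prev 12 → CONFLICT
8: bank 4 row 5 — prev None → EMPTY
9: bank 1 row 10 — prev 1 → CONFLICT
10: bank 1 row 10 — prev 10 → HIT
11: bank 5 row 11 — prev None → EMPTY

STATE = b0:5 b1:10 b2:- b3:- b4:5 b5:11 b6:12 b7:-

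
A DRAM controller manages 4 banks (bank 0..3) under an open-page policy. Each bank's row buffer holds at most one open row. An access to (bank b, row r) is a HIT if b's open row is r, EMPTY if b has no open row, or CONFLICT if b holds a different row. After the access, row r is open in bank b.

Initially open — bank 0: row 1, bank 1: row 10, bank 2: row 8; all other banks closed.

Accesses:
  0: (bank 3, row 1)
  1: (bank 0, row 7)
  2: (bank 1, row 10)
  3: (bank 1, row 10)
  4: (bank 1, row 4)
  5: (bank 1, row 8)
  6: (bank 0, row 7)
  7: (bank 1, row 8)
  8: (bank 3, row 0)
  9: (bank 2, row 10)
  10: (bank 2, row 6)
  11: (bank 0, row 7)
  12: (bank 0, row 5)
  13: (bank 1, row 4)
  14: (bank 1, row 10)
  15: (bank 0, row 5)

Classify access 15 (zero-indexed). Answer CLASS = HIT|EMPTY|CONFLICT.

CLASS = HIT

step 0: bank3 None->1 [EMPTY]
step 1: bank0 1->7 [CONFLICT]
step 2: bank1 10->10 [HIT]
step 3: bank1 10->10 [HIT]
step 4: bank1 10->4 [CONFLICT]
step 5: bank1 4->8 [CONFLICT]
step 6: bank0 7->7 [HIT]
step 7: bank1 8->8 [HIT]
step 8: bank3 1->0 [CONFLICT]
step 9: bank2 8->10 [CONFLICT]
step 10: bank2 10->6 [CONFLICT]
step 11: bank0 7->7 [HIT]
step 12: bank0 7->5 [CONFLICT]
step 13: bank1 8->4 [CONFLICT]
step 14: bank1 4->10 [CONFLICT]
step 15: bank0 5->5 [HIT]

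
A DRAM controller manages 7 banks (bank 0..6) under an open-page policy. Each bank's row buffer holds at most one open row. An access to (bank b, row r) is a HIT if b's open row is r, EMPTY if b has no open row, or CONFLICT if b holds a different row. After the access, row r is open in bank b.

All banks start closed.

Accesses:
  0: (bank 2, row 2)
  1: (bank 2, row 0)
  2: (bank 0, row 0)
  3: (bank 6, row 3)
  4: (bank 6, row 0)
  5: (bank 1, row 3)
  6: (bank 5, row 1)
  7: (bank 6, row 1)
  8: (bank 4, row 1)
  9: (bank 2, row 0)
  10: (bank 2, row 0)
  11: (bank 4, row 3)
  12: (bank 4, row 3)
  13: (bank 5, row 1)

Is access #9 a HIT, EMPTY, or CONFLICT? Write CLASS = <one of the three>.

0: bank 2 row 2 — prev None → EMPTY
1: bank 2 row 0 — prev 2 → CONFLICT
2: bank 0 row 0 — prev None → EMPTY
3: bank 6 row 3 — prev None → EMPTY
4: bank 6 row 0 — prev 3 → CONFLICT
5: bank 1 row 3 — prev None → EMPTY
6: bank 5 row 1 — prev None → EMPTY
7: bank 6 row 1 — prev 0 → CONFLICT
8: bank 4 row 1 — prev None → EMPTY
9: bank 2 row 0 — prev 0 → HIT
10: bank 2 row 0 — prev 0 → HIT
11: bank 4 row 3 — prev 1 → CONFLICT
12: bank 4 row 3 — prev 3 → HIT
13: bank 5 row 1 — prev 1 → HIT

CLASS = HIT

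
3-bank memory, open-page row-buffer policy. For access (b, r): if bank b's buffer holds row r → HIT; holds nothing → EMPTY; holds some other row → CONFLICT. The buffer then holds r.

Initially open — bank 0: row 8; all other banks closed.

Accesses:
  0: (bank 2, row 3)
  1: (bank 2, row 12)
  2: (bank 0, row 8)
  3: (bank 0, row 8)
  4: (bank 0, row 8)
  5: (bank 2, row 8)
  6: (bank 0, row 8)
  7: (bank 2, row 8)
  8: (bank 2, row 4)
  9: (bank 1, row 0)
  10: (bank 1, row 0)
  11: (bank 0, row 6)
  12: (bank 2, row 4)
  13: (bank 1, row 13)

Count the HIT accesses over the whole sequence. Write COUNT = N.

#0 (2,3) E
#1 (2,12) C  (was 3)
#2 (0,8) H  (was 8)
#3 (0,8) H  (was 8)
#4 (0,8) H  (was 8)
#5 (2,8) C  (was 12)
#6 (0,8) H  (was 8)
#7 (2,8) H  (was 8)
#8 (2,4) C  (was 8)
#9 (1,0) E
#10 (1,0) H  (was 0)
#11 (0,6) C  (was 8)
#12 (2,4) H  (was 4)
#13 (1,13) C  (was 0)

COUNT = 7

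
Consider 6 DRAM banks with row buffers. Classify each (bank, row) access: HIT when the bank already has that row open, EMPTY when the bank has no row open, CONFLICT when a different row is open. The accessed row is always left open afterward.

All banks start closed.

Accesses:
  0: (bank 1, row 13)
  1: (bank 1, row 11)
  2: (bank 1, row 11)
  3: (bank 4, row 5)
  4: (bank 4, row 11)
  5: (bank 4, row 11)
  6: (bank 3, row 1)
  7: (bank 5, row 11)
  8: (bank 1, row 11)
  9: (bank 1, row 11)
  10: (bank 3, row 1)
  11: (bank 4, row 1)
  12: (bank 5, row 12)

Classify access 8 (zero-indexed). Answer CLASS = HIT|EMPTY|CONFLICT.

CLASS = HIT

#0 (1,13) E
#1 (1,11) C  (was 13)
#2 (1,11) H  (was 11)
#3 (4,5) E
#4 (4,11) C  (was 5)
#5 (4,11) H  (was 11)
#6 (3,1) E
#7 (5,11) E
#8 (1,11) H  (was 11)
#9 (1,11) H  (was 11)
#10 (3,1) H  (was 1)
#11 (4,1) C  (was 11)
#12 (5,12) C  (was 11)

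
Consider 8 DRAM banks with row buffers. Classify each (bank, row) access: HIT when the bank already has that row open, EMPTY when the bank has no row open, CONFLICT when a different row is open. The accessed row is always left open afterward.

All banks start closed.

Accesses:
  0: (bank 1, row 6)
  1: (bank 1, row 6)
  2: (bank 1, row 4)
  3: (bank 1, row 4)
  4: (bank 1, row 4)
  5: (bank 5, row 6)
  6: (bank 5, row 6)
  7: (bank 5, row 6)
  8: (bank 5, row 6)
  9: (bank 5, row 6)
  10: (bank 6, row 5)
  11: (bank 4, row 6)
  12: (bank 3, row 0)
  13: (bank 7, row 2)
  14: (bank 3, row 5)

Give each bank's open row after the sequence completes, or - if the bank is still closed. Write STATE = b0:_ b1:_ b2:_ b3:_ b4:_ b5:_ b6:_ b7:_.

STATE = b0:- b1:4 b2:- b3:5 b4:6 b5:6 b6:5 b7:2

0: bank 1 row 6 — prev None → EMPTY
1: bank 1 row 6 — prev 6 → HIT
2: bank 1 row 4 — prev 6 → CONFLICT
3: bank 1 row 4 — prev 4 → HIT
4: bank 1 row 4 — prev 4 → HIT
5: bank 5 row 6 — prev None → EMPTY
6: bank 5 row 6 — prev 6 → HIT
7: bank 5 row 6 — prev 6 → HIT
8: bank 5 row 6 — prev 6 → HIT
9: bank 5 row 6 — prev 6 → HIT
10: bank 6 row 5 — prev None → EMPTY
11: bank 4 row 6 — prev None → EMPTY
12: bank 3 row 0 — prev None → EMPTY
13: bank 7 row 2 — prev None → EMPTY
14: bank 3 row 5 — prev 0 → CONFLICT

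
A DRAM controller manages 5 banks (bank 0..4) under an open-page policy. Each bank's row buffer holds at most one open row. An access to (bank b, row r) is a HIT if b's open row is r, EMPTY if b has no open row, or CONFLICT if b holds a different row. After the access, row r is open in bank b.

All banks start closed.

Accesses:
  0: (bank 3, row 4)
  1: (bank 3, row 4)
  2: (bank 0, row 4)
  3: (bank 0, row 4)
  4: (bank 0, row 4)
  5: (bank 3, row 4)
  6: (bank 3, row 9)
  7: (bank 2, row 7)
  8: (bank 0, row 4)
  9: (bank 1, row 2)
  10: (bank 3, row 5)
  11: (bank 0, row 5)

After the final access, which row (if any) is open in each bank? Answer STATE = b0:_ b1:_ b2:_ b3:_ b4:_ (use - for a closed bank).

STATE = b0:5 b1:2 b2:7 b3:5 b4:-

step 0: bank3 None->4 [EMPTY]
step 1: bank3 4->4 [HIT]
step 2: bank0 None->4 [EMPTY]
step 3: bank0 4->4 [HIT]
step 4: bank0 4->4 [HIT]
step 5: bank3 4->4 [HIT]
step 6: bank3 4->9 [CONFLICT]
step 7: bank2 None->7 [EMPTY]
step 8: bank0 4->4 [HIT]
step 9: bank1 None->2 [EMPTY]
step 10: bank3 9->5 [CONFLICT]
step 11: bank0 4->5 [CONFLICT]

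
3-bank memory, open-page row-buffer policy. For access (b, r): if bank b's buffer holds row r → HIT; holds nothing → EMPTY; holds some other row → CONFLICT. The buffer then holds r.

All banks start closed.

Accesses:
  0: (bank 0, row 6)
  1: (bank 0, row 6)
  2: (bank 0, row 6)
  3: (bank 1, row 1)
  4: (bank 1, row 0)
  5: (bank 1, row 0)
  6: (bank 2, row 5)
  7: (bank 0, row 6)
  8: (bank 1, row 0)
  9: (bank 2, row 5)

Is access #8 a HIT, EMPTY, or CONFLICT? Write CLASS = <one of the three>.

CLASS = HIT

#0 (0,6) E
#1 (0,6) H  (was 6)
#2 (0,6) H  (was 6)
#3 (1,1) E
#4 (1,0) C  (was 1)
#5 (1,0) H  (was 0)
#6 (2,5) E
#7 (0,6) H  (was 6)
#8 (1,0) H  (was 0)
#9 (2,5) H  (was 5)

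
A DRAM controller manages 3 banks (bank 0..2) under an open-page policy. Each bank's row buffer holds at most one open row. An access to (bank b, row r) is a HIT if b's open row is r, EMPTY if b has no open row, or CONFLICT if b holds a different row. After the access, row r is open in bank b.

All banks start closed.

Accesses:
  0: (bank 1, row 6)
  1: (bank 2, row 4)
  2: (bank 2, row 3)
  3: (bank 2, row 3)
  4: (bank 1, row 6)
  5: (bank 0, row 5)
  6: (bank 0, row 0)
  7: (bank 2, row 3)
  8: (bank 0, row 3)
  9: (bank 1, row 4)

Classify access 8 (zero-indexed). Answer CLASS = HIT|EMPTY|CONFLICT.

CLASS = CONFLICT

step 0: bank1 None->6 [EMPTY]
step 1: bank2 None->4 [EMPTY]
step 2: bank2 4->3 [CONFLICT]
step 3: bank2 3->3 [HIT]
step 4: bank1 6->6 [HIT]
step 5: bank0 None->5 [EMPTY]
step 6: bank0 5->0 [CONFLICT]
step 7: bank2 3->3 [HIT]
step 8: bank0 0->3 [CONFLICT]
step 9: bank1 6->4 [CONFLICT]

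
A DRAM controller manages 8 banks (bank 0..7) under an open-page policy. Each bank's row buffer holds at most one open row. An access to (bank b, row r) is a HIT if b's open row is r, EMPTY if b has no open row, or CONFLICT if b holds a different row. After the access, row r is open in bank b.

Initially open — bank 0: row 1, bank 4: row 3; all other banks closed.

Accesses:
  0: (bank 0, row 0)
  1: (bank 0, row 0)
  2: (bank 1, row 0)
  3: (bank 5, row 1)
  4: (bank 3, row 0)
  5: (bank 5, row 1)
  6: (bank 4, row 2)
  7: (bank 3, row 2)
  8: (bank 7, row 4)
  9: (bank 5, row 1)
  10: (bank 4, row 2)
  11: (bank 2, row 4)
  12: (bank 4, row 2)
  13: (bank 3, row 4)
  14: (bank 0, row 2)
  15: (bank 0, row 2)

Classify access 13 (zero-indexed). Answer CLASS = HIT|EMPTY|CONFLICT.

  [0] b0 r0: had r1 ⇒ C
  [1] b0 r0: had r0 ⇒ H
  [2] b1 r0: no row ⇒ E
  [3] b5 r1: no row ⇒ E
  [4] b3 r0: no row ⇒ E
  [5] b5 r1: had r1 ⇒ H
  [6] b4 r2: had r3 ⇒ C
  [7] b3 r2: had r0 ⇒ C
  [8] b7 r4: no row ⇒ E
  [9] b5 r1: had r1 ⇒ H
  [10] b4 r2: had r2 ⇒ H
  [11] b2 r4: no row ⇒ E
  [12] b4 r2: had r2 ⇒ H
  [13] b3 r4: had r2 ⇒ C
  [14] b0 r2: had r0 ⇒ C
  [15] b0 r2: had r2 ⇒ H

CLASS = CONFLICT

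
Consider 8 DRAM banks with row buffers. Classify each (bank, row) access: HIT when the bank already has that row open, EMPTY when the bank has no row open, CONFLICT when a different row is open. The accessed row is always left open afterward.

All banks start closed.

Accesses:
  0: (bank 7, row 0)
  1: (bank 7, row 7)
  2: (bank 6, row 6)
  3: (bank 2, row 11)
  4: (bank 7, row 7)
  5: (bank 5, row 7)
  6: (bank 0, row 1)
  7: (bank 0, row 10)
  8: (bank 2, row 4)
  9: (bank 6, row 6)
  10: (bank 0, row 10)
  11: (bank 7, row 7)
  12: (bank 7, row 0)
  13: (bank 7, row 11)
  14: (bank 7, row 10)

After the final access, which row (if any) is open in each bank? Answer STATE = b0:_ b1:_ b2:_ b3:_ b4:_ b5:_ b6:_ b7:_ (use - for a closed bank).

  [0] b7 r0: no row ⇒ E
  [1] b7 r7: had r0 ⇒ C
  [2] b6 r6: no row ⇒ E
  [3] b2 r11: no row ⇒ E
  [4] b7 r7: had r7 ⇒ H
  [5] b5 r7: no row ⇒ E
  [6] b0 r1: no row ⇒ E
  [7] b0 r10: had r1 ⇒ C
  [8] b2 r4: had r11 ⇒ C
  [9] b6 r6: had r6 ⇒ H
  [10] b0 r10: had r10 ⇒ H
  [11] b7 r7: had r7 ⇒ H
  [12] b7 r0: had r7 ⇒ C
  [13] b7 r11: had r0 ⇒ C
  [14] b7 r10: had r11 ⇒ C

STATE = b0:10 b1:- b2:4 b3:- b4:- b5:7 b6:6 b7:10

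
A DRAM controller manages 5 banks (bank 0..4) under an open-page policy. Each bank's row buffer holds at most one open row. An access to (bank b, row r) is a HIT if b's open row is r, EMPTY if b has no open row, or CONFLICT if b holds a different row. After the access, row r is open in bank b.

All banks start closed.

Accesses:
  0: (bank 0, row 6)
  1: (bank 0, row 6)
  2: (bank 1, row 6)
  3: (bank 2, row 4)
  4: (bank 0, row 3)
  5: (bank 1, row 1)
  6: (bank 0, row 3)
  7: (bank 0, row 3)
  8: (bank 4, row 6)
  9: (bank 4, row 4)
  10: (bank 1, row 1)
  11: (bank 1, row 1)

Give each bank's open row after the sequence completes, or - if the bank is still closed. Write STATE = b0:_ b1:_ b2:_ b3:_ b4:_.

0: bank 0 row 6 — prev None → EMPTY
1: bank 0 row 6 — prev 6 → HIT
2: bank 1 row 6 — prev None → EMPTY
3: bank 2 row 4 — prev None → EMPTY
4: bank 0 row 3 — prev 6 → CONFLICT
5: bank 1 row 1 — prev 6 → CONFLICT
6: bank 0 row 3 — prev 3 → HIT
7: bank 0 row 3 — prev 3 → HIT
8: bank 4 row 6 — prev None → EMPTY
9: bank 4 row 4 — prev 6 → CONFLICT
10: bank 1 row 1 — prev 1 → HIT
11: bank 1 row 1 — prev 1 → HIT

STATE = b0:3 b1:1 b2:4 b3:- b4:4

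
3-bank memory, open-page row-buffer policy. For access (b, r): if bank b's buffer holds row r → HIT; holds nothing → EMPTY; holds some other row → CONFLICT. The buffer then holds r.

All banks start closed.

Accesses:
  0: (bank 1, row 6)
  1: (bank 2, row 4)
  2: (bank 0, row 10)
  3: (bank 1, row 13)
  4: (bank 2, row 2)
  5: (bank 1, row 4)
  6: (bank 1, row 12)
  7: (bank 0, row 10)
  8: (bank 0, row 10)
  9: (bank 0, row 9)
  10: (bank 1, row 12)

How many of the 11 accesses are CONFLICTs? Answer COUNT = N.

step 0: bank1 None->6 [EMPTY]
step 1: bank2 None->4 [EMPTY]
step 2: bank0 None->10 [EMPTY]
step 3: bank1 6->13 [CONFLICT]
step 4: bank2 4->2 [CONFLICT]
step 5: bank1 13->4 [CONFLICT]
step 6: bank1 4->12 [CONFLICT]
step 7: bank0 10->10 [HIT]
step 8: bank0 10->10 [HIT]
step 9: bank0 10->9 [CONFLICT]
step 10: bank1 12->12 [HIT]

COUNT = 5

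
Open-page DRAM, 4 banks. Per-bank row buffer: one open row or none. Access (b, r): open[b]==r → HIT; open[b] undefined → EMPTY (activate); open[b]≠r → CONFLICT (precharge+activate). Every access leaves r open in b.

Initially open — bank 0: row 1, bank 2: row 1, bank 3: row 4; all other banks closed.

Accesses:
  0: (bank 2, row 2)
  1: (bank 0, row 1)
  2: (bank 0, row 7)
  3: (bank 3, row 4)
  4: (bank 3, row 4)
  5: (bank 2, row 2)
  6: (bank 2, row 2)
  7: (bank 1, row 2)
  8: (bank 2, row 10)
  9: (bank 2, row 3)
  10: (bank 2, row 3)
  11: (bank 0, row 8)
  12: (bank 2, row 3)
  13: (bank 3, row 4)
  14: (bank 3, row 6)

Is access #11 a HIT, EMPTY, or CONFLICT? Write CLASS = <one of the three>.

CLASS = CONFLICT

step 0: bank2 1->2 [CONFLICT]
step 1: bank0 1->1 [HIT]
step 2: bank0 1->7 [CONFLICT]
step 3: bank3 4->4 [HIT]
step 4: bank3 4->4 [HIT]
step 5: bank2 2->2 [HIT]
step 6: bank2 2->2 [HIT]
step 7: bank1 None->2 [EMPTY]
step 8: bank2 2->10 [CONFLICT]
step 9: bank2 10->3 [CONFLICT]
step 10: bank2 3->3 [HIT]
step 11: bank0 7->8 [CONFLICT]
step 12: bank2 3->3 [HIT]
step 13: bank3 4->4 [HIT]
step 14: bank3 4->6 [CONFLICT]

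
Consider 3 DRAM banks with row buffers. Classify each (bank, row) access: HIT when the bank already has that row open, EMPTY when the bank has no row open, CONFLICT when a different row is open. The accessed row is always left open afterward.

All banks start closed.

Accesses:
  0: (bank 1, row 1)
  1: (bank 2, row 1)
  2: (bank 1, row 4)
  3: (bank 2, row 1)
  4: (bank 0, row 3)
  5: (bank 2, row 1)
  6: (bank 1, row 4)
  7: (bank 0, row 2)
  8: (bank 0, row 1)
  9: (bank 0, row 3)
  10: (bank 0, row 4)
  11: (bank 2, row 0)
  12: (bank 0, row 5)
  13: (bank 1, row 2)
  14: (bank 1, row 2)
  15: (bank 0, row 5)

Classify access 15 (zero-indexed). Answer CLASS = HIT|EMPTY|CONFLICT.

CLASS = HIT

  [0] b1 r1: no row ⇒ E
  [1] b2 r1: no row ⇒ E
  [2] b1 r4: had r1 ⇒ C
  [3] b2 r1: had r1 ⇒ H
  [4] b0 r3: no row ⇒ E
  [5] b2 r1: had r1 ⇒ H
  [6] b1 r4: had r4 ⇒ H
  [7] b0 r2: had r3 ⇒ C
  [8] b0 r1: had r2 ⇒ C
  [9] b0 r3: had r1 ⇒ C
  [10] b0 r4: had r3 ⇒ C
  [11] b2 r0: had r1 ⇒ C
  [12] b0 r5: had r4 ⇒ C
  [13] b1 r2: had r4 ⇒ C
  [14] b1 r2: had r2 ⇒ H
  [15] b0 r5: had r5 ⇒ H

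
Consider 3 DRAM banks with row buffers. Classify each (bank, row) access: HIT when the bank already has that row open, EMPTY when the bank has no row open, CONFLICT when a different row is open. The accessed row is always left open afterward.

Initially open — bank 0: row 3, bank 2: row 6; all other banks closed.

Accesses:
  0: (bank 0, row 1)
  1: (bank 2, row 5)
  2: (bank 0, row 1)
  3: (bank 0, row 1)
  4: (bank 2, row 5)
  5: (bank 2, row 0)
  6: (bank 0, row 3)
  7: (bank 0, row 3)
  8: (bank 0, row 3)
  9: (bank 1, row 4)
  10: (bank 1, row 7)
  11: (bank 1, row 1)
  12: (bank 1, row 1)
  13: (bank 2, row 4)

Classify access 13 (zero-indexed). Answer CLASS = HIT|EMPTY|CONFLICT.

CLASS = CONFLICT

0: bank 0 row 1 — prev 3 → CONFLICT
1: bank 2 row 5 — prev 6 → CONFLICT
2: bank 0 row 1 — prev 1 → HIT
3: bank 0 row 1 — prev 1 → HIT
4: bank 2 row 5 — prev 5 → HIT
5: bank 2 row 0 — prev 5 → CONFLICT
6: bank 0 row 3 — prev 1 → CONFLICT
7: bank 0 row 3 — prev 3 → HIT
8: bank 0 row 3 — prev 3 → HIT
9: bank 1 row 4 — prev None → EMPTY
10: bank 1 row 7 — prev 4 → CONFLICT
11: bank 1 row 1 — prev 7 → CONFLICT
12: bank 1 row 1 — prev 1 → HIT
13: bank 2 row 4 — prev 0 → CONFLICT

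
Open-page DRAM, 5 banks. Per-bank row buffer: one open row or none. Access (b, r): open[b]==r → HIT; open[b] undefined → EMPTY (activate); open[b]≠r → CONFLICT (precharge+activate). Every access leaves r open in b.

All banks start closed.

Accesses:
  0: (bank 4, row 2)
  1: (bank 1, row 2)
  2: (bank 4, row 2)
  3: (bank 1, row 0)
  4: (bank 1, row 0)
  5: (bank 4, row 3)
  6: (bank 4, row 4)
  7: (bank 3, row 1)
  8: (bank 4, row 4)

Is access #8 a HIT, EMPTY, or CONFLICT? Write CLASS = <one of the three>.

0: bank 4 row 2 — prev None → EMPTY
1: bank 1 row 2 — prev None → EMPTY
2: bank 4 row 2 — prev 2 → HIT
3: bank 1 row 0 — prev 2 → CONFLICT
4: bank 1 row 0 — prev 0 → HIT
5: bank 4 row 3 — prev 2 → CONFLICT
6: bank 4 row 4 — prev 3 → CONFLICT
7: bank 3 row 1 — prev None → EMPTY
8: bank 4 row 4 — prev 4 → HIT

CLASS = HIT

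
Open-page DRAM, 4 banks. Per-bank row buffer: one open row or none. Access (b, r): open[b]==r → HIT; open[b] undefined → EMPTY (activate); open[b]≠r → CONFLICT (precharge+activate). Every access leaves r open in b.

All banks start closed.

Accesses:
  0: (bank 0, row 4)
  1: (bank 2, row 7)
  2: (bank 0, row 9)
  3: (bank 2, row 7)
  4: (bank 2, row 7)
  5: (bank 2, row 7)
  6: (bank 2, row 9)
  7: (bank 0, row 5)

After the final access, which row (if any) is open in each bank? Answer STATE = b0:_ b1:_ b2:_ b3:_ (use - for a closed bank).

STATE = b0:5 b1:- b2:9 b3:-

#0 (0,4) E
#1 (2,7) E
#2 (0,9) C  (was 4)
#3 (2,7) H  (was 7)
#4 (2,7) H  (was 7)
#5 (2,7) H  (was 7)
#6 (2,9) C  (was 7)
#7 (0,5) C  (was 9)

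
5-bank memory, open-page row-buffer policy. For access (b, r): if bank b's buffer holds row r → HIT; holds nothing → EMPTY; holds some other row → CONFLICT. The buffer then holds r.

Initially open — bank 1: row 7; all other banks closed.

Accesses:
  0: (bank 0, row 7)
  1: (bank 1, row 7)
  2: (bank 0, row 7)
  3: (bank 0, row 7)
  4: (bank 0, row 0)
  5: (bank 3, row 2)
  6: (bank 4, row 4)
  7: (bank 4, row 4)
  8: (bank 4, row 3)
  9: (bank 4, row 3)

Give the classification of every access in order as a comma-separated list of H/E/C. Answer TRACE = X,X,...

0: bank 0 row 7 — prev None → EMPTY
1: bank 1 row 7 — prev 7 → HIT
2: bank 0 row 7 — prev 7 → HIT
3: bank 0 row 7 — prev 7 → HIT
4: bank 0 row 0 — prev 7 → CONFLICT
5: bank 3 row 2 — prev None → EMPTY
6: bank 4 row 4 — prev None → EMPTY
7: bank 4 row 4 — prev 4 → HIT
8: bank 4 row 3 — prev 4 → CONFLICT
9: bank 4 row 3 — prev 3 → HIT

TRACE = E,H,H,H,C,E,E,H,C,H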